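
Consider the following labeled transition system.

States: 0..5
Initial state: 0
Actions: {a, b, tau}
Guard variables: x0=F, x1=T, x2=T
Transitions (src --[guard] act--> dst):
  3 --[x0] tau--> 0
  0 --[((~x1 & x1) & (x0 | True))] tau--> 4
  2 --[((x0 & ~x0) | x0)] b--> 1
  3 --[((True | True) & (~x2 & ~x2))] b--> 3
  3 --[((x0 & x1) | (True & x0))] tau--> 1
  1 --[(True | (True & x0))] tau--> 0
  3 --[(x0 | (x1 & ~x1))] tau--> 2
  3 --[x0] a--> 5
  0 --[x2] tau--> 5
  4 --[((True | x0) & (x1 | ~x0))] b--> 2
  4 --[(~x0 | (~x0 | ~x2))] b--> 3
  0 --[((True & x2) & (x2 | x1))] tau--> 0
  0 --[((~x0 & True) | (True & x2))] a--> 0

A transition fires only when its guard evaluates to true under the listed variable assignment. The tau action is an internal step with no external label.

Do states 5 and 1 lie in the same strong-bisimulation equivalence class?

Answer: NOT BISIMILAR

Analysis:
Compute ~ classes (split until stable):
  P[0] = {{0,1,2,3,4,5}}
  P[1] = {{0},{1},{2,3,5},{4}}
Fixed point at round 2; 4 class(es).
[5]={2,3,5}  [1]={1}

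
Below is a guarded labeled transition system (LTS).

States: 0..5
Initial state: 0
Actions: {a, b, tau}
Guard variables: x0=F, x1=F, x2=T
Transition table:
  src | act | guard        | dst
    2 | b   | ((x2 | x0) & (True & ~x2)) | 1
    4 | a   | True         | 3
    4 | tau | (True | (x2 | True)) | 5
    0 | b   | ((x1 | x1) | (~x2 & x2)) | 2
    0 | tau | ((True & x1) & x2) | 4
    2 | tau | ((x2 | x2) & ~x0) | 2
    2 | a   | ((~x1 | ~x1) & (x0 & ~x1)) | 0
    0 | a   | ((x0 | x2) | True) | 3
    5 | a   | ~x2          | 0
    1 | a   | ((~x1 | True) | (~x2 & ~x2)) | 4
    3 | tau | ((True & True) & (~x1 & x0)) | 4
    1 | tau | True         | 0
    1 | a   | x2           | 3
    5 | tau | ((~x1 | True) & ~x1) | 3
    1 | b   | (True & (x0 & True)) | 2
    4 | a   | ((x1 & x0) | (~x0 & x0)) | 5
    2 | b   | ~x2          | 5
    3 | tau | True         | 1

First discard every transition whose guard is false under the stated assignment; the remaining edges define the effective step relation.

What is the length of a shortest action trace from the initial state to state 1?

Layered search for 1:
  depth 0: {0}
  depth 1: {3}
  depth 2: {1}
depth(1)=2, e.g. a·tau

Answer: 2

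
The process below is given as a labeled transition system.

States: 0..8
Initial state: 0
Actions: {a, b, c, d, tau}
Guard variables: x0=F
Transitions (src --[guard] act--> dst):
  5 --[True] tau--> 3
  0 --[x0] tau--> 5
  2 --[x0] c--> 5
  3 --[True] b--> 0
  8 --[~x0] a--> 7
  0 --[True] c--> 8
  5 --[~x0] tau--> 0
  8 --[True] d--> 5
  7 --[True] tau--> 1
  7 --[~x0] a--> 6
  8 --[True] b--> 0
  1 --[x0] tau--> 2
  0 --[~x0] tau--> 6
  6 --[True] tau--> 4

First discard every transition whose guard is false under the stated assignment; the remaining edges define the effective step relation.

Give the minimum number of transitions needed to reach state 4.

Answer: 2

Analysis:
Layered search for 4:
  L0 = {0}
  L1 = {6,8}
  L2 = {4,5,7}
first hit 4 at d=2 via tau·tau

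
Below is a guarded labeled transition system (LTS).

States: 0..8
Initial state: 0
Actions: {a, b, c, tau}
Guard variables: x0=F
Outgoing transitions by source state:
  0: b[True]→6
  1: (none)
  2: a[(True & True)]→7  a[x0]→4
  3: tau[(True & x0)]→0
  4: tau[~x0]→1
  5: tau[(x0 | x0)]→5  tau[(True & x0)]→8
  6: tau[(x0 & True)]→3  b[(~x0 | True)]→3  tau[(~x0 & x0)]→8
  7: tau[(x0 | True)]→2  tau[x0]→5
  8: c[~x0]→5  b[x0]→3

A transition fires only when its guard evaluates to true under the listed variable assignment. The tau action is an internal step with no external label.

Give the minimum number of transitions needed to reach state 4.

Answer: UNREACHABLE

Trace:
Breadth-first toward 4:
  depth 0: {0}
  depth 1: {6}
  depth 2: {3}
4 never appears.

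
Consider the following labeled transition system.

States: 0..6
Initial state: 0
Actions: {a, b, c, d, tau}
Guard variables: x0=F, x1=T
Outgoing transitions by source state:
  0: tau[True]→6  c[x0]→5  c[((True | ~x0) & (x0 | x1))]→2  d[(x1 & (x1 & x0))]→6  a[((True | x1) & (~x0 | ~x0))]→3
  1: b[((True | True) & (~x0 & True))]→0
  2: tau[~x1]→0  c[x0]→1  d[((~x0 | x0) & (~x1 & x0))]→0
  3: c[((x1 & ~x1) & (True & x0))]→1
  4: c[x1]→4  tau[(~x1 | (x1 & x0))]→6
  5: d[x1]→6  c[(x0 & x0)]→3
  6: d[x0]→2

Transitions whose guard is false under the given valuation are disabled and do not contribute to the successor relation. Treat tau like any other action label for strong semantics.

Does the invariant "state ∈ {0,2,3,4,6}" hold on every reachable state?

Safe = {0,2,3,4,6}
R = {0,2,3,6}
  0: ok
  2: ok
  3: ok
  6: ok

Answer: INVARIANT HOLDS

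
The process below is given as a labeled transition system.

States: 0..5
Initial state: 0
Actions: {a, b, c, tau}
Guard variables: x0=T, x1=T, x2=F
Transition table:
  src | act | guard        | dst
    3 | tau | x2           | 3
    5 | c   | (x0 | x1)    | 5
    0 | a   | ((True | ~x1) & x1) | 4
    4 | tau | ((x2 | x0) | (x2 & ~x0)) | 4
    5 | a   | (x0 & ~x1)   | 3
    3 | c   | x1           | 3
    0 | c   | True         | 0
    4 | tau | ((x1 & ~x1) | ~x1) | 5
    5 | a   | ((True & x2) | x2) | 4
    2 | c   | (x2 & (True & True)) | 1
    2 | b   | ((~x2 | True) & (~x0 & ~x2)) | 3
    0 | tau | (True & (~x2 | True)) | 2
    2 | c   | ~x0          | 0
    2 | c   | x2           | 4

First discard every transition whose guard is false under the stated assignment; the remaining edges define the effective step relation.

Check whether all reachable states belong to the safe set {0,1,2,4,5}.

Answer: INVARIANT HOLDS

Analysis:
Inv-set: {0,1,2,4,5}
Reach set: {0,2,4}
  0: ✓
  2: ✓
  4: ✓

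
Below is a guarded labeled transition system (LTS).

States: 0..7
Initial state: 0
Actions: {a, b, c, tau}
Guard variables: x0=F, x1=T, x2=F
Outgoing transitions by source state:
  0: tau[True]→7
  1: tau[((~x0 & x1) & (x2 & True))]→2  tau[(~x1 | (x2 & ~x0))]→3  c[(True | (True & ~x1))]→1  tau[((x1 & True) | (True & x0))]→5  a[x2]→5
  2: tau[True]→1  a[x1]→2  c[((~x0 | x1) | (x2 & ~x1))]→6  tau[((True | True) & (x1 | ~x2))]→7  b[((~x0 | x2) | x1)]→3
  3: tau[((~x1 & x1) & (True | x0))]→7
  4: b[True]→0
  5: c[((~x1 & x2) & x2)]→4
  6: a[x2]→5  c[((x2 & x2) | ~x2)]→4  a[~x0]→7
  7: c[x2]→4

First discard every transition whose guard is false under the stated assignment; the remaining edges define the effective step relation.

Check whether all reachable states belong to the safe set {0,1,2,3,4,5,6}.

Inv-set: {0,1,2,3,4,5,6}
Reachable = {0,7}
  0: ok
  7: VIOLATES
counterexample path to 7: tau

Answer: INVARIANT VIOLATED at state 7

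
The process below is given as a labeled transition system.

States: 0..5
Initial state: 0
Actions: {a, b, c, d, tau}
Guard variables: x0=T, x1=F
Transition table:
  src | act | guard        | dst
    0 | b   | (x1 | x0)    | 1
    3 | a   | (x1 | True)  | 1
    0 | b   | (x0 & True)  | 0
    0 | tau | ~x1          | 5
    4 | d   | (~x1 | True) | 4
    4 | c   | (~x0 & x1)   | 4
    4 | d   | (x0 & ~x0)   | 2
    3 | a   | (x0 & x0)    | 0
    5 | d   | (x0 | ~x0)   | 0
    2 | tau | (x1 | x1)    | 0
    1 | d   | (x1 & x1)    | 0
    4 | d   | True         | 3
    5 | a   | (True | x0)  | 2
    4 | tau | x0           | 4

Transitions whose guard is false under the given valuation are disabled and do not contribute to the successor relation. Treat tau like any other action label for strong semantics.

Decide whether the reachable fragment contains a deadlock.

Answer: DEADLOCK at state 1

Trace:
Reachable = {0,1,2,5}
  0: b→0  b→1  tau→5  [3 exit(s)]
  1: ∅  [deadlock]
  2: ∅  [deadlock]
  5: a→2  d→0  [2 exit(s)]
trace reaching 1: b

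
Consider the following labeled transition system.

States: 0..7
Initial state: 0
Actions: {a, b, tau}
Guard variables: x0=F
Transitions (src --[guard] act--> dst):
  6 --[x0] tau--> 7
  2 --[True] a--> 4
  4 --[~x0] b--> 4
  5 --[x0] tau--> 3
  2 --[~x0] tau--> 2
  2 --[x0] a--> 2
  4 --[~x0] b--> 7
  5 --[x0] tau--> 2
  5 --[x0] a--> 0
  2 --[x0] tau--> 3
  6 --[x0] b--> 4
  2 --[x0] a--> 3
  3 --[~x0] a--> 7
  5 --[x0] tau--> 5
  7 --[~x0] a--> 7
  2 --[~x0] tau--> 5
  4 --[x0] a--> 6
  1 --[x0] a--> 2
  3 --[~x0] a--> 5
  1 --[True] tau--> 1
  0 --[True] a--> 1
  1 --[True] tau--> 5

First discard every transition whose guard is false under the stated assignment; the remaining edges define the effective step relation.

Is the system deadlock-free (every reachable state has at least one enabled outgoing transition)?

Answer: DEADLOCK at state 5

Trace:
Reach set: {0,1,5}
  0: a→1  [1 out]
  1: tau→1  tau→5  [2 out]
  5: ∅  [deadlock]
trace reaching 5: a·tau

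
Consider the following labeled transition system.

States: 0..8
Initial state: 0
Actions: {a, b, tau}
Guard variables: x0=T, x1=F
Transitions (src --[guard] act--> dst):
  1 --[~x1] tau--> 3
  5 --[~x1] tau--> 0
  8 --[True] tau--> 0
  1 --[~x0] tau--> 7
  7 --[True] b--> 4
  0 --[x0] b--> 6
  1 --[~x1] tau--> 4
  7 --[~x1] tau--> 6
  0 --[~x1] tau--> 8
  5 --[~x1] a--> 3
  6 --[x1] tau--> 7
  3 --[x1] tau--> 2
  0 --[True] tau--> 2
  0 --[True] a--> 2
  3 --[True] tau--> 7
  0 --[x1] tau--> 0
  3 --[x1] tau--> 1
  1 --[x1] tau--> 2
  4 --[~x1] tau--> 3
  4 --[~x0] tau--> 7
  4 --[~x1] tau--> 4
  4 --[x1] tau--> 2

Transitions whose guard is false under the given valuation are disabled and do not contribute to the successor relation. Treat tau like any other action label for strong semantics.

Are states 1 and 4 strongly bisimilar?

Answer: BISIMILAR

Working:
Bisimulation quotient by refinement:
  round 0: {{0,1,2,3,4,5,6,7,8}}
  round 1: {{0},{1,3,4,8},{2,6},{5},{7}}
  round 2: {{0},{1,4},{2,6},{3},{5},{7},{8}}
stable after 3 split(s): 7 block(s)
1∈{1,4}, 4∈{1,4}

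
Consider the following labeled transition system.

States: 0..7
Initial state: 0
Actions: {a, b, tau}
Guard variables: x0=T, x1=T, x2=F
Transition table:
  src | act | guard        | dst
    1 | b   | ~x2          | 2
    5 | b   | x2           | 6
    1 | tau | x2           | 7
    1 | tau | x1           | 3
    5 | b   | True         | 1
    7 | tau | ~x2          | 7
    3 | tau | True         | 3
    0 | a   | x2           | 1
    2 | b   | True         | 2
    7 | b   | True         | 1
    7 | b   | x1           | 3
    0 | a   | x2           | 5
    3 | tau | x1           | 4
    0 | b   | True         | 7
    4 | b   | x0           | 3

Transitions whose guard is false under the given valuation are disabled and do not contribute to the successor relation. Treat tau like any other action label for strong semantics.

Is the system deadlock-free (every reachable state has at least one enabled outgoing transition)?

Reachable = {0,1,2,3,4,7}
  0: b→7  [1 exit(s)]
  1: b→2  tau→3  [2 exit(s)]
  2: b→2  [1 exit(s)]
  3: tau→3  tau→4  [2 exit(s)]
  4: b→3  [1 exit(s)]
  7: b→1  b→3  tau→7  [3 exit(s)]

Answer: DEADLOCK-FREE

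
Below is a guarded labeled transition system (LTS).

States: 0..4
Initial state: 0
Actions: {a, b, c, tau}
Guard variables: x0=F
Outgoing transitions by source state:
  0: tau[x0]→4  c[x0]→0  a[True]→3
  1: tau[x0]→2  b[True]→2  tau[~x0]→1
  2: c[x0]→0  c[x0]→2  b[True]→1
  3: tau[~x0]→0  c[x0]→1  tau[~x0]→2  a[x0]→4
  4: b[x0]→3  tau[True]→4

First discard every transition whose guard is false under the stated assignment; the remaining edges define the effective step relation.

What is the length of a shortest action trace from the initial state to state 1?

Answer: 3

Working:
BFS to 1:
  L0 = {0}
  L1 = {3}
  L2 = {2}
  L3 = {1}
1 enters at depth 3; path a·tau·b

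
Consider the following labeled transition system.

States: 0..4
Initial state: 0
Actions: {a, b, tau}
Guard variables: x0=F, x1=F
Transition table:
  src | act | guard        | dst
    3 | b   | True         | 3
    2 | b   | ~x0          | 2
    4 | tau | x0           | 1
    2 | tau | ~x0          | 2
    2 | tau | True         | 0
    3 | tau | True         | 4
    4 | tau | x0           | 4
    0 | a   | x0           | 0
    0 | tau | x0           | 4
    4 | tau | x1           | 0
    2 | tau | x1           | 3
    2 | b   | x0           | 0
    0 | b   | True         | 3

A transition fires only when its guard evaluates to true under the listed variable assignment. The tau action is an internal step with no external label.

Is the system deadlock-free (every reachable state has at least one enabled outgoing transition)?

Answer: DEADLOCK at state 4

Analysis:
Reach set: {0,3,4}
  0: b→3  [deg 1]
  3: b→3  tau→4  [deg 2]
  4: ∅  [STUCK]
trace reaching 4: b·tau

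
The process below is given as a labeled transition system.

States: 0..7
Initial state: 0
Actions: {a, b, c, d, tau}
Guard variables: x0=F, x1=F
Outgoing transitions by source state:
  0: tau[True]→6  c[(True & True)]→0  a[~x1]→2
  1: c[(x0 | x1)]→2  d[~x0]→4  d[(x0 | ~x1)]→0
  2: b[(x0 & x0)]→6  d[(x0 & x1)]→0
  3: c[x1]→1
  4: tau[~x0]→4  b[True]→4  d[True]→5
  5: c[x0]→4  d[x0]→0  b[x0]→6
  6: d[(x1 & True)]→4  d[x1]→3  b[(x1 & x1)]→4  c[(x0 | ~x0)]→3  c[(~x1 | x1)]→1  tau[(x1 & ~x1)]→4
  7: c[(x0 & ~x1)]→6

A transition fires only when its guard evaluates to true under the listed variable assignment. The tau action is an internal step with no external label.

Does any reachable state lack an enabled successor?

Answer: DEADLOCK at state 2

Analysis:
R = {0,1,2,3,4,5,6}
  0: a→2  c→0  tau→6  [deg 3]
  1: d→0  d→4  [deg 2]
  2: ∅  [deadlock]
  3: ∅  [deadlock]
  4: b→4  d→5  tau→4  [deg 3]
  5: ∅  [deadlock]
  6: c→1  c→3  [deg 2]
witness 2: a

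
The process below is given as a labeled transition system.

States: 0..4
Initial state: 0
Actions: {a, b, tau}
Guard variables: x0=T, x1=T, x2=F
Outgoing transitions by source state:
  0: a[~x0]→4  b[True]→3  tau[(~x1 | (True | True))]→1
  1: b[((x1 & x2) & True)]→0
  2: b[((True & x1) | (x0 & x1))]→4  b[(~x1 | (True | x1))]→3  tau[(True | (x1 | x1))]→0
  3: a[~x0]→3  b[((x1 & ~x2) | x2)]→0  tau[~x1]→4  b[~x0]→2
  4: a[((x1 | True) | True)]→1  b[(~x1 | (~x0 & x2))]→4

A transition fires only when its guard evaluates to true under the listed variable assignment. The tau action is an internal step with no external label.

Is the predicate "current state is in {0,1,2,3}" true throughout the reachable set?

Allowed set {0,1,2,3}
Reachable = {0,1,3}
  0: safe
  1: safe
  3: safe

Answer: INVARIANT HOLDS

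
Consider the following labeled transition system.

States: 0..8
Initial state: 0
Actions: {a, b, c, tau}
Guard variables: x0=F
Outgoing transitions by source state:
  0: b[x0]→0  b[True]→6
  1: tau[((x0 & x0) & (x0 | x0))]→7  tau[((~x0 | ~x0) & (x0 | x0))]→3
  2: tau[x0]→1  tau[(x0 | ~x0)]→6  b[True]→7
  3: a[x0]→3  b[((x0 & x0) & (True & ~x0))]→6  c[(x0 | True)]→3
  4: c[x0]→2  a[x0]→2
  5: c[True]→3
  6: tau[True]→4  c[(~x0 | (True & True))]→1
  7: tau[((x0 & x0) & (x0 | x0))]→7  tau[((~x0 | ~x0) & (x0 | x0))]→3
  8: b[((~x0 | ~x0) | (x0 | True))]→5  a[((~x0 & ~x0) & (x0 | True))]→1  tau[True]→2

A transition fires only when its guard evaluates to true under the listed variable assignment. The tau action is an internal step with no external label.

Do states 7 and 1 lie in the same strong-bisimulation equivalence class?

Answer: BISIMILAR

Trace:
Bisimulation quotient by refinement:
  round 0: {{0,1,2,3,4,5,6,7,8}}
  round 1: {{0},{1,4,7},{2},{3,5},{6},{8}}
Fixed point at round 2; 6 class(es).
7∈{1,4,7}, 1∈{1,4,7}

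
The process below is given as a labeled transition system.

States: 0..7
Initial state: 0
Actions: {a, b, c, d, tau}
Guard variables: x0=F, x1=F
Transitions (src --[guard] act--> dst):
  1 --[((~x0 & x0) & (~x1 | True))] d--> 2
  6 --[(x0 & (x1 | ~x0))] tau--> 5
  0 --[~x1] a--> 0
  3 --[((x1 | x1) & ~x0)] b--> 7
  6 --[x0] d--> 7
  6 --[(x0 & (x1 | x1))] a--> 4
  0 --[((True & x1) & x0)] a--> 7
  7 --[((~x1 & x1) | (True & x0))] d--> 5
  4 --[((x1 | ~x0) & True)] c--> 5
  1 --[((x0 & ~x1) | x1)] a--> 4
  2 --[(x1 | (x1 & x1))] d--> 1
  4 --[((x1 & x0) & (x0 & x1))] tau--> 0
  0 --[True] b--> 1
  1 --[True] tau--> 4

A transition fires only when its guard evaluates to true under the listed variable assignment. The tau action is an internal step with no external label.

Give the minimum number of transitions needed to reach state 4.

Breadth-first toward 4:
  depth 0: {0}
  depth 1: {1}
  depth 2: {4}
first hit 4 at d=2 via b·tau

Answer: 2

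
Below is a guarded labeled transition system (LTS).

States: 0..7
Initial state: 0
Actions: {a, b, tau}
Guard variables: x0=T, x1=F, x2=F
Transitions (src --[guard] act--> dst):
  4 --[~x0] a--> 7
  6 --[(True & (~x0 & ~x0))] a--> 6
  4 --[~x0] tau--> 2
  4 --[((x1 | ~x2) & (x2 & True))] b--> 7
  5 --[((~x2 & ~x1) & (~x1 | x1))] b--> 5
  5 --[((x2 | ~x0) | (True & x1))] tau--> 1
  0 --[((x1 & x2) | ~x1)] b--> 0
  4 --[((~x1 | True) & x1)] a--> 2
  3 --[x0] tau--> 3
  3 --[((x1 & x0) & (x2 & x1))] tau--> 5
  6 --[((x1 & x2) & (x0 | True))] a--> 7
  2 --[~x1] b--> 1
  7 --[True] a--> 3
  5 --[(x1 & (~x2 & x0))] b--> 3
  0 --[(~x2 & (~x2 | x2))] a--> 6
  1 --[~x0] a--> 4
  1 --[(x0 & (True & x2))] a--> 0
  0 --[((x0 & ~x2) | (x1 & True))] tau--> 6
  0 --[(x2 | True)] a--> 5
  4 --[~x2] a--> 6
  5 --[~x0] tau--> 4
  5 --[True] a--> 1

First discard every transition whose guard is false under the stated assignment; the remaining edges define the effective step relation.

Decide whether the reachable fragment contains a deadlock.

Reach set: {0,1,5,6}
  0: a→5  a→6  b→0  tau→6  [4 out]
  1: ∅  [STUCK]
  5: a→1  b→5  [2 out]
  6: ∅  [STUCK]
witness 1: a·a

Answer: DEADLOCK at state 1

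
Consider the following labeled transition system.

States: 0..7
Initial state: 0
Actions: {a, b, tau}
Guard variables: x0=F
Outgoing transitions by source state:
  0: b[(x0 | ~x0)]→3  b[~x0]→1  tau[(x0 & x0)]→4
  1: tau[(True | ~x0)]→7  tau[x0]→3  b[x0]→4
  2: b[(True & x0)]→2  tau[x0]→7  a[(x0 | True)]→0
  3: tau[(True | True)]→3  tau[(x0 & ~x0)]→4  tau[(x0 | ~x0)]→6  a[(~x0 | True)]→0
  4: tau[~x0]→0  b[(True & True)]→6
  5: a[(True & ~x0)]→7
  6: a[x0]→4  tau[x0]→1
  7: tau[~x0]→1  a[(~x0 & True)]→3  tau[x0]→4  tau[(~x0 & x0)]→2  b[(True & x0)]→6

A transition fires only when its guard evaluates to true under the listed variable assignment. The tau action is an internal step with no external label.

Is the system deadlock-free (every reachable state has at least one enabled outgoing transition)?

Reach set: {0,1,3,6,7}
  0: b→1  b→3  [deg 2]
  1: tau→7  [deg 1]
  3: a→0  tau→3  tau→6  [deg 3]
  6: ∅  [STUCK]
  7: a→3  tau→1  [deg 2]
Path to 6: b·tau

Answer: DEADLOCK at state 6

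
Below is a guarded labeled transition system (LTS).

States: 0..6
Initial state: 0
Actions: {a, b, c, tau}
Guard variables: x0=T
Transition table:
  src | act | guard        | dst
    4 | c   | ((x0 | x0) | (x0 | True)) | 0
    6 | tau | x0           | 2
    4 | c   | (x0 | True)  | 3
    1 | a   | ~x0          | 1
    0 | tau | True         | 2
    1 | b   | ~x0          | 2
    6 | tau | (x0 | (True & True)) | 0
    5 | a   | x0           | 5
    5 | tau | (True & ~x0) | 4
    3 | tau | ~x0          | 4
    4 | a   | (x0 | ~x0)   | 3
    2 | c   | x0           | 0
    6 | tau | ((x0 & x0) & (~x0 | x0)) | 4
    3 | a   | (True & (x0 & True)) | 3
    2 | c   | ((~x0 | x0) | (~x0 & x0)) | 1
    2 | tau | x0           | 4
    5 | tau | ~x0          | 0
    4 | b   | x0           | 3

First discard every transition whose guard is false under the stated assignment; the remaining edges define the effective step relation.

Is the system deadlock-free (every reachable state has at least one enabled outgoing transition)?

R = {0,1,2,3,4}
  0: tau→2  [1 out]
  1: ∅  [no exit]
  2: c→0  c→1  tau→4  [3 out]
  3: a→3  [1 out]
  4: a→3  b→3  c→0  c→3  [4 out]
trace reaching 1: tau·c

Answer: DEADLOCK at state 1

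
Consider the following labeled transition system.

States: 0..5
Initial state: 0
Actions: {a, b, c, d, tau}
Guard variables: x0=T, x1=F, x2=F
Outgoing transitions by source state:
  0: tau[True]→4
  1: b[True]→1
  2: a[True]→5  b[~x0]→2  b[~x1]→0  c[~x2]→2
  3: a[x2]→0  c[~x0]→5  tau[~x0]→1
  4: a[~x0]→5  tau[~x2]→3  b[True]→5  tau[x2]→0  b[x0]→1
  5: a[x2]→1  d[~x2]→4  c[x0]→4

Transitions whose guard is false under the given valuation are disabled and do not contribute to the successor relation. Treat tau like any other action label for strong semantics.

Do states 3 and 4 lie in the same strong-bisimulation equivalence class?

Answer: NOT BISIMILAR

Trace:
Refine partition for ~:
  round 0: {{0,1,2,3,4,5}}
  round 1: {{0},{1},{2},{3},{4},{5}}
Fixed point at round 2; 6 class(es).
[3]={3}  [4]={4}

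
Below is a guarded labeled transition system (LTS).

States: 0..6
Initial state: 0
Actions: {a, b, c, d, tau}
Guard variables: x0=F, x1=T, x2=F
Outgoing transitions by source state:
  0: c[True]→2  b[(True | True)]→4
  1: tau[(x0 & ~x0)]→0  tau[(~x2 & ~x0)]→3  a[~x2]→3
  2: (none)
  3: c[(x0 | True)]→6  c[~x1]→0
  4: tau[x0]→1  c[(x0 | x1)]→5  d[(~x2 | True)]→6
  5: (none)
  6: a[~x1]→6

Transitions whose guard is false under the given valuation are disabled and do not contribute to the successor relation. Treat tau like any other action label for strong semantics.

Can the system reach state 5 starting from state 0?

Answer: REACHABLE

Working:
Guard filter leaves 7 enabled edge(s).
Layer 0: {0}
Layer 1: {2,4}  cumulative {0,2,4}
Layer 2: {5,6}  cumulative {0,2,4,5,6}
R = {0,2,4,5,6}
witness 5: b·c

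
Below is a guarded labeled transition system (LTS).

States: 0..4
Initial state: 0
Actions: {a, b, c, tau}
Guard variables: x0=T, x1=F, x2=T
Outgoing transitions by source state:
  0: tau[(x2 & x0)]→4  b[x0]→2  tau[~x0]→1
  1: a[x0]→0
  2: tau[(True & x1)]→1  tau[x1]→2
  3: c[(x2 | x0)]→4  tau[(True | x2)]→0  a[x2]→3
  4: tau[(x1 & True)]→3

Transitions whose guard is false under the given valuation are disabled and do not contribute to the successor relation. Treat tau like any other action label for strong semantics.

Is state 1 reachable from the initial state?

6 transition(s) survive guard evaluation.
L0 = {0}
L1 = {2,4}  now seen {0,2,4}
Reach set: {0,2,4}

Answer: UNREACHABLE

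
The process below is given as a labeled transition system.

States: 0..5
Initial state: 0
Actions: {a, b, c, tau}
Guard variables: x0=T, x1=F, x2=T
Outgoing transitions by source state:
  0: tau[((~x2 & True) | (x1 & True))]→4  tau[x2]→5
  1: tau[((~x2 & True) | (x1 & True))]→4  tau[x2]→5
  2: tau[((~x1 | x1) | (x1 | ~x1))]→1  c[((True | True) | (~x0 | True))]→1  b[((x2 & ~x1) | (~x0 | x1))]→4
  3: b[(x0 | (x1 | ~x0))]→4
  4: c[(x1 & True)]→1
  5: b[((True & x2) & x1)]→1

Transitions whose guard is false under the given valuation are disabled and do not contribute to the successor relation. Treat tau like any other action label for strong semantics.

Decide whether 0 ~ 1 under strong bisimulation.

Answer: BISIMILAR

Trace:
Refine partition for ~:
  round 0: {{0,1,2,3,4,5}}
  round 1: {{0,1},{2},{3},{4,5}}
stable after 2 split(s): 4 block(s)
0∈{0,1}, 1∈{0,1}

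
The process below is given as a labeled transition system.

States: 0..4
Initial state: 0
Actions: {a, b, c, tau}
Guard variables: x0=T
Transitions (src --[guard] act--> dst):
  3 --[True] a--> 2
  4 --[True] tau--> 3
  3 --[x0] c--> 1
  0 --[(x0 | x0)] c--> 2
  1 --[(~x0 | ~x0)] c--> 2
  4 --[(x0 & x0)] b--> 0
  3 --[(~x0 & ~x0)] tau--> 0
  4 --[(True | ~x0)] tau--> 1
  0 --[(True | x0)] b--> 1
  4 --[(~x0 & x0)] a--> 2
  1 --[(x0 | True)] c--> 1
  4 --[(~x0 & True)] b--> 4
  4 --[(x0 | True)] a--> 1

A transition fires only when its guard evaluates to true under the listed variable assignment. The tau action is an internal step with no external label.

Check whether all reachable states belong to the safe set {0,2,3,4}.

Answer: INVARIANT VIOLATED at state 1

Working:
Allowed set {0,2,3,4}
R = {0,1,2}
  0: ok
  1: VIOLATES
  2: ok
reach 1 via b — violates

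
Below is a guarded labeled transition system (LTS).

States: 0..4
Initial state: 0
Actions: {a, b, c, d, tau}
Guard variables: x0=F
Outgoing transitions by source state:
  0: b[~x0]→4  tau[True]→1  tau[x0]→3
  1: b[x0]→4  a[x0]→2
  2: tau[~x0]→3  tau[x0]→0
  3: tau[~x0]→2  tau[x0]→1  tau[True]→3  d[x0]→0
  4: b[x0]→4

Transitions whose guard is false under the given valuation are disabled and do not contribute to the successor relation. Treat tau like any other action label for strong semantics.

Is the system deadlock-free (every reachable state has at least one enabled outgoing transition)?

Answer: DEADLOCK at state 1

Working:
Reachable = {0,1,4}
  0: b→4  tau→1  [deg 2]
  1: ∅  [STUCK]
  4: ∅  [STUCK]
Path to 1: tau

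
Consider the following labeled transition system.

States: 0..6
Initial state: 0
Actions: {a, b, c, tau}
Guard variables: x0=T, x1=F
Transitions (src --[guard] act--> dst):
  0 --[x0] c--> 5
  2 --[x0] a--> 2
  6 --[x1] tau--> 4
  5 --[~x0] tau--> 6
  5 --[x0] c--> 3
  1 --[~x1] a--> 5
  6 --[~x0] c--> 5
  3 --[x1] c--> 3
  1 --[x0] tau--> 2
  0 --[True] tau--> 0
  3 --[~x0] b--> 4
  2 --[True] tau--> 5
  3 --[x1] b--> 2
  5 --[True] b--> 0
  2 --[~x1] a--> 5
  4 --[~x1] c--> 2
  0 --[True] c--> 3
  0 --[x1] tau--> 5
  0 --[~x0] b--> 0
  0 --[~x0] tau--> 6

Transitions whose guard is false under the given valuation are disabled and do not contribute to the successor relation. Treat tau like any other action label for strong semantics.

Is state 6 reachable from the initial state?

Answer: UNREACHABLE

Analysis:
Guard filter leaves 11 enabled edge(s).
depth 0: {0}
depth 1: {3,5}  now seen {0,3,5}
Reachable = {0,3,5}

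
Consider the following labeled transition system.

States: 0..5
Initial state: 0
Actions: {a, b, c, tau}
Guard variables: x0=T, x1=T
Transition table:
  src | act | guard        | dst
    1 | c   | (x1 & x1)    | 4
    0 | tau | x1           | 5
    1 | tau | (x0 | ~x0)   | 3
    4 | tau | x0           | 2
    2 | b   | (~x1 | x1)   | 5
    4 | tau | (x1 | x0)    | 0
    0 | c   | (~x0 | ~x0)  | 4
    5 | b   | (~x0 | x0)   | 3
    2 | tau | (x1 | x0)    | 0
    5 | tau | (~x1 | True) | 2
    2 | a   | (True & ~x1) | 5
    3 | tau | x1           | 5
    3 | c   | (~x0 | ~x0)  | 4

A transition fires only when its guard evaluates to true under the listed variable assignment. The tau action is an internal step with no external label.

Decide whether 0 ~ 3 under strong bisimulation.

Bisimulation quotient by refinement:
  round 0: {{0,1,2,3,4,5}}
  round 1: {{0,3,4},{1},{2,5}}
  round 2: {{0,3},{1},{2},{4},{5}}
5 equivalence class(es) (converged in 3)
class of 0: {0,3}; class of 3: {0,3}

Answer: BISIMILAR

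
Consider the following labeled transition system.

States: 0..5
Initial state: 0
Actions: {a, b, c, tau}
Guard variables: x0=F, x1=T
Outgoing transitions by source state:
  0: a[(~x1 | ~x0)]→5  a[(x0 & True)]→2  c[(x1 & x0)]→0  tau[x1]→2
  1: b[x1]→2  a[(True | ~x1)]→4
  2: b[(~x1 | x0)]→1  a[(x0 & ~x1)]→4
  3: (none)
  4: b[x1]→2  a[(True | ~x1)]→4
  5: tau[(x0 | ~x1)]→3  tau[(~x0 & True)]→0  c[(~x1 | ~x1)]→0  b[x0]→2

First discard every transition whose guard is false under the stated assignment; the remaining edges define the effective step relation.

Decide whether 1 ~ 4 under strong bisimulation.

Compute ~ classes (split until stable):
  P[0] = {{0,1,2,3,4,5}}
  P[1] = {{0},{1,4},{2,3},{5}}
Fixed point at round 2; 4 class(es).
class of 1: {1,4}; class of 4: {1,4}

Answer: BISIMILAR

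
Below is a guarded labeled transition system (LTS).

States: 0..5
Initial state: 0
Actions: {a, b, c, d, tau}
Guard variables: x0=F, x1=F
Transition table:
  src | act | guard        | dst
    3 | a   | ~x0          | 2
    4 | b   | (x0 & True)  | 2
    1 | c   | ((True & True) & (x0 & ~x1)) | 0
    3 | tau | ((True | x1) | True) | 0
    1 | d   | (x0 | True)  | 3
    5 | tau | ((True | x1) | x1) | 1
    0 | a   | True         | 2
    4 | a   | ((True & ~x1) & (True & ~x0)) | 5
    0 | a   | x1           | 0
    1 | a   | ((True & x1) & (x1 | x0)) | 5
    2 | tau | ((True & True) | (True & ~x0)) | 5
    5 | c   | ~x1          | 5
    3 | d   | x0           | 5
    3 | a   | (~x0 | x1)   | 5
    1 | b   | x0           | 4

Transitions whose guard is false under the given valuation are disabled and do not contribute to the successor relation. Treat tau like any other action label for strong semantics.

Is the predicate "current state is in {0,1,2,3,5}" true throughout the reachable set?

Answer: INVARIANT HOLDS

Trace:
Inv-set: {0,1,2,3,5}
Reachable = {0,1,2,3,5}
  0: ok
  1: ok
  2: ok
  3: ok
  5: ok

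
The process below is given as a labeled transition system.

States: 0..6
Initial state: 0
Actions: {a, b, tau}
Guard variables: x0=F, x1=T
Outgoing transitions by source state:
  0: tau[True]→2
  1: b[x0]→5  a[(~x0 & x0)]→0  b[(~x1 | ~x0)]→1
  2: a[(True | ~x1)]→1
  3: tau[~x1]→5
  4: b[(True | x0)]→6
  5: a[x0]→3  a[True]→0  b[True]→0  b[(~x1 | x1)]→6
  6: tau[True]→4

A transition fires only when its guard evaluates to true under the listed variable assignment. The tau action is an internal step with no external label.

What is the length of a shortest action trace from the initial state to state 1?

Breadth-first toward 1:
  depth 0: {0}
  depth 1: {2}
  depth 2: {1}
1 enters at depth 2; path tau·a

Answer: 2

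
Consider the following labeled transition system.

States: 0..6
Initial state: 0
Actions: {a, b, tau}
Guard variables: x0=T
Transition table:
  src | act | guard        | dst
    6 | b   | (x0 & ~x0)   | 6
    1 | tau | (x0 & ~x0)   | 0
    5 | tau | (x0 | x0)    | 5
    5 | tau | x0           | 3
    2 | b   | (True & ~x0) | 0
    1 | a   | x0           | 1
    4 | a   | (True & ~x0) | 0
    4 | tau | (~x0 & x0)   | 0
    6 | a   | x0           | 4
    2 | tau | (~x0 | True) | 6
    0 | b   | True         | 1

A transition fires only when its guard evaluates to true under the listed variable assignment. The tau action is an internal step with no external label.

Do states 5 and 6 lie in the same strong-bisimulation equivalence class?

Bisimulation quotient by refinement:
  P[0] = {{0,1,2,3,4,5,6}}
  P[1] = {{0},{1,6},{2,5},{3,4}}
  P[2] = {{0},{1},{2},{3,4},{5},{6}}
Fixed point at round 3; 6 class(es).
class of 5: {5}; class of 6: {6}

Answer: NOT BISIMILAR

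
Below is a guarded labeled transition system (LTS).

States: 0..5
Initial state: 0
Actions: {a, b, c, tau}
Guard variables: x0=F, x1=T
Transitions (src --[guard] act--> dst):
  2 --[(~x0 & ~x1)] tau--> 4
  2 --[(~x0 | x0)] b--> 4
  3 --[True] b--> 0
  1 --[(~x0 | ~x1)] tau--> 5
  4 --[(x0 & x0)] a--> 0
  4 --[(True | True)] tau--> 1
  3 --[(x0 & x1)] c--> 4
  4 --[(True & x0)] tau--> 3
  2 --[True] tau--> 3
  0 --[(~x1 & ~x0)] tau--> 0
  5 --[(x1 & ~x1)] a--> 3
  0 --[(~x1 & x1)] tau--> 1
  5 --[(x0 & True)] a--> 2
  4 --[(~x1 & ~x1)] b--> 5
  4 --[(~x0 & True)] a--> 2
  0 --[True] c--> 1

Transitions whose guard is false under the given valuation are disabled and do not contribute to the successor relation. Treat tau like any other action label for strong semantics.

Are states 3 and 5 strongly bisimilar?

Refine partition for ~:
  P[0] = {{0,1,2,3,4,5}}
  P[1] = {{0},{1},{2},{3},{4},{5}}
6 equivalence class(es) (converged in 2)
class of 3: {3}; class of 5: {5}

Answer: NOT BISIMILAR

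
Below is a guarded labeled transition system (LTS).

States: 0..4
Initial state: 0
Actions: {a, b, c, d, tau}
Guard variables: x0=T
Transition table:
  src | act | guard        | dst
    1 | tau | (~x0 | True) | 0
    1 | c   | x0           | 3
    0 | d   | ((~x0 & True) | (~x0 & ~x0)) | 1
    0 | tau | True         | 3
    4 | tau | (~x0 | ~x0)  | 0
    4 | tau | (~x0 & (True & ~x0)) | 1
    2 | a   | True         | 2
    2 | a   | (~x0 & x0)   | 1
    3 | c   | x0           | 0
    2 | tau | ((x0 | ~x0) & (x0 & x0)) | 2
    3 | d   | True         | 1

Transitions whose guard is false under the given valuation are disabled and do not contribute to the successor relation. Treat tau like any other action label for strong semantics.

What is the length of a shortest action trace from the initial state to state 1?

BFS to 1:
  L0 = {0}
  L1 = {3}
  L2 = {1}
1 enters at depth 2; path tau·d

Answer: 2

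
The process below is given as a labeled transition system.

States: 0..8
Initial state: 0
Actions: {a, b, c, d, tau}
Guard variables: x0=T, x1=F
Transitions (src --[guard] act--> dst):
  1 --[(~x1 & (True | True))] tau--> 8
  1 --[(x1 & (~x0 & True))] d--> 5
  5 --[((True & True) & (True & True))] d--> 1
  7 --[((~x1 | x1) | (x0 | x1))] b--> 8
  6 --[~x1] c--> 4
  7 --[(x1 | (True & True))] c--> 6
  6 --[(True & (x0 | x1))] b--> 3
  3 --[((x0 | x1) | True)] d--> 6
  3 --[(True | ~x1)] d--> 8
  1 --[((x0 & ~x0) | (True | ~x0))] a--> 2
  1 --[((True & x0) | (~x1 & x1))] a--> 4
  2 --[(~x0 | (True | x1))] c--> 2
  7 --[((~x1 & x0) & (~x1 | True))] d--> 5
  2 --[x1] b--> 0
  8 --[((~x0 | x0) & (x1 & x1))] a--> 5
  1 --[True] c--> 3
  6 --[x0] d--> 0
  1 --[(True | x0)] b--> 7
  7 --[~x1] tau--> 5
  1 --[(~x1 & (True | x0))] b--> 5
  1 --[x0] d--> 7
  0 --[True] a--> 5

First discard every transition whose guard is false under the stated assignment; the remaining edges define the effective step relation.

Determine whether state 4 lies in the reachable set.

Guard filter leaves 19 enabled edge(s).
Layer 0: {0}
Layer 1: {5}  cumulative {0,5}
Layer 2: {1}  cumulative {0,1,5}
Layer 3: {2,3,4,7,8}  cumulative {0,1,2,3,4,5,7,8}
Layer 4: {6}  cumulative {0,1,2,3,4,5,6,7,8}
Reach set: {0,1,2,3,4,5,6,7,8}
witness 4: a·d·a

Answer: REACHABLE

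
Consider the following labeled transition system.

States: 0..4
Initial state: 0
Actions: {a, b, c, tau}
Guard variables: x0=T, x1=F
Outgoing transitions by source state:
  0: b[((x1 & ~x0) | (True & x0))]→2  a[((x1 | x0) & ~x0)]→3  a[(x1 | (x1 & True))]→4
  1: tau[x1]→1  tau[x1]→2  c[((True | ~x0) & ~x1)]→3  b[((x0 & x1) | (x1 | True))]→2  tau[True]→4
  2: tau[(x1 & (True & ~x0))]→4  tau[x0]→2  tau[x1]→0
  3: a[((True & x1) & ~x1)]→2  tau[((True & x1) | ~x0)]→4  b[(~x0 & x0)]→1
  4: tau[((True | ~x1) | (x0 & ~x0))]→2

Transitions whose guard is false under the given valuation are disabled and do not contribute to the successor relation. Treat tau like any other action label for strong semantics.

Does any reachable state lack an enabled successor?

R = {0,2}
  0: b→2  [deg 1]
  2: tau→2  [deg 1]

Answer: DEADLOCK-FREE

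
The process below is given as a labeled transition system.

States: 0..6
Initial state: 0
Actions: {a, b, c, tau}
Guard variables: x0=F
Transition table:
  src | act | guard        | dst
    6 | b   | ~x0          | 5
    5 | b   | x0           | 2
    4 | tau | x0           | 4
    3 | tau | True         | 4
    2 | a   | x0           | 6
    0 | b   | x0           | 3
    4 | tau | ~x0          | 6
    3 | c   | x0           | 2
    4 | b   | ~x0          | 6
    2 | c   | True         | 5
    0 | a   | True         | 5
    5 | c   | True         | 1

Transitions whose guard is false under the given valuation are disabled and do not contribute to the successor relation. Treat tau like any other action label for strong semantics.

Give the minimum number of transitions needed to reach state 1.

Answer: 2

Working:
BFS to 1:
  L0 = {0}
  L1 = {5}
  L2 = {1}
1 enters at depth 2; path a·c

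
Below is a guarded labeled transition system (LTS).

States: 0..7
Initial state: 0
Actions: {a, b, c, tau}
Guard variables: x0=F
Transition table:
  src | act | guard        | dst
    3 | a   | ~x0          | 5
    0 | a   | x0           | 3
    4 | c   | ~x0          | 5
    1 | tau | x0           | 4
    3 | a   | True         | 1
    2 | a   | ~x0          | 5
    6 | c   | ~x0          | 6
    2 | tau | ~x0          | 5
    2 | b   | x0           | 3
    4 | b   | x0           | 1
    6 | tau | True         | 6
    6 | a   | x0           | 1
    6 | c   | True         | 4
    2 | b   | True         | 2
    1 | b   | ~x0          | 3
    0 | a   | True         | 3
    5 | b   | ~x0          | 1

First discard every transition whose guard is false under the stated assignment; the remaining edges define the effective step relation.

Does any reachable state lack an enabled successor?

Reach set: {0,1,3,5}
  0: a→3  [1 out]
  1: b→3  [1 out]
  3: a→1  a→5  [2 out]
  5: b→1  [1 out]

Answer: DEADLOCK-FREE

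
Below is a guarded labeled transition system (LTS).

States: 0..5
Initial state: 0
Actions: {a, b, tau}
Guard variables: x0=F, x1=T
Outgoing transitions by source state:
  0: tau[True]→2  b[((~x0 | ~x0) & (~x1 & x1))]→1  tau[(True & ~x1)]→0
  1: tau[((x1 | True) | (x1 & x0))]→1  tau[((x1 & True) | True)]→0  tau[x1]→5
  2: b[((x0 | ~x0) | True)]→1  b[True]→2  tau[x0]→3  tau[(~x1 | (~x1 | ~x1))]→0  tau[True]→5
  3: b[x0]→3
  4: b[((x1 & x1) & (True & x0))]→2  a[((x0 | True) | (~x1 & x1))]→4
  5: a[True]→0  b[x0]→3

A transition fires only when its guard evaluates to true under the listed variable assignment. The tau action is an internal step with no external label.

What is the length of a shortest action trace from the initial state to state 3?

Answer: UNREACHABLE

Analysis:
Layered search for 3:
  Layer 0: {0}
  Layer 1: {2}
  Layer 2: {1,5}
3 never appears.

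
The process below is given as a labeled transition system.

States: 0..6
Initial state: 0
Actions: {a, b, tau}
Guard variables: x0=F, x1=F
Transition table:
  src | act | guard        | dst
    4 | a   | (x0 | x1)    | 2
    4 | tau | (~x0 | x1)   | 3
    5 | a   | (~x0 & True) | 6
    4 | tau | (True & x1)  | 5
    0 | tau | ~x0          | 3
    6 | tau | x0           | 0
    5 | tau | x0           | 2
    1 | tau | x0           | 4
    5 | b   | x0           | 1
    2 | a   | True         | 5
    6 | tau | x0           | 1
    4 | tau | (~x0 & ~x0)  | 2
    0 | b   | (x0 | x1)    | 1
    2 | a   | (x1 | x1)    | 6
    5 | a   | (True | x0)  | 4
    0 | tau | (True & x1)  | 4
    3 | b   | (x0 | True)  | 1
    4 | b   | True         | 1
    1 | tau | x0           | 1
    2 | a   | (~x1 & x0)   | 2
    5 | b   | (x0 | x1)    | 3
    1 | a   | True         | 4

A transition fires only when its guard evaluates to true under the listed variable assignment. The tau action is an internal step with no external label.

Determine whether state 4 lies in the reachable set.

Answer: REACHABLE

Analysis:
9 transition(s) survive guard evaluation.
L0 = {0}
L1 = {3}  total {0,3}
L2 = {1}  total {0,1,3}
L3 = {4}  total {0,1,3,4}
L4 = {2}  total {0,1,2,3,4}
L5 = {5}  total {0,1,2,3,4,5}
L6 = {6}  total {0,1,2,3,4,5,6}
Reachable = {0,1,2,3,4,5,6}
witness 4: tau·b·a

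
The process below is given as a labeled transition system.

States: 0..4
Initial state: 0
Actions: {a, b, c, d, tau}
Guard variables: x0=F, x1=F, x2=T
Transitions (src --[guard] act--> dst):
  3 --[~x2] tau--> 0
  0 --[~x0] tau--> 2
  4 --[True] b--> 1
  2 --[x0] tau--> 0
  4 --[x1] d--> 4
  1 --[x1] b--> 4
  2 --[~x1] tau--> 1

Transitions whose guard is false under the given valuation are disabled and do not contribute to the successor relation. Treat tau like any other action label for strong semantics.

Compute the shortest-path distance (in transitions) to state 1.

Breadth-first toward 1:
  depth 0: {0}
  depth 1: {2}
  depth 2: {1}
1 enters at depth 2; path tau·tau

Answer: 2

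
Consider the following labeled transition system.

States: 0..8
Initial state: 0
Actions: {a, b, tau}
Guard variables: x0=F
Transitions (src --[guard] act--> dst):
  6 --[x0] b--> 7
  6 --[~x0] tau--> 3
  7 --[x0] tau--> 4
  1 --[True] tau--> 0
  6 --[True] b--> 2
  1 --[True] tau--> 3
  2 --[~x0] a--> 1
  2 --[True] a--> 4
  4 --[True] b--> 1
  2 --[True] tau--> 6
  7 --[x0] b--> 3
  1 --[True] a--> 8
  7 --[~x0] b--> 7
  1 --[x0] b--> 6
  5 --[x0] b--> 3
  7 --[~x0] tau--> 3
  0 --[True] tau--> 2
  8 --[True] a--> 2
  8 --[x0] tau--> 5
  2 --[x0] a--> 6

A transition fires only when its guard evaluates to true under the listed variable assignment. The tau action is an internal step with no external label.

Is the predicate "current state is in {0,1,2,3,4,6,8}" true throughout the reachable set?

Answer: INVARIANT HOLDS

Analysis:
Allowed set {0,1,2,3,4,6,8}
R = {0,1,2,3,4,6,8}
  0: ok
  1: ok
  2: ok
  3: ok
  4: ok
  6: ok
  8: ok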